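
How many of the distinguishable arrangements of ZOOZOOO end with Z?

6

With the last slot taken by Z, it remains to arrange the other 6 letters (OOZOOO).
Those 6 letters have O appearing 5 times, giving (6)!/(5!) = 6.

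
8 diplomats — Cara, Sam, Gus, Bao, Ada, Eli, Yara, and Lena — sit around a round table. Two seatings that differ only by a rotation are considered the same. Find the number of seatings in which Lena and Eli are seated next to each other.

Glue Lena and Eli into a block (2 internal orders). Seating 7 units around a circle gives (6)! arrangements.
So 2 × (6)! = 2 × 720 = 1440.

1440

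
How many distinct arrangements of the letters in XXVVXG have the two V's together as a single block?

Treat the 2 copies of V as a single block. The multiset to arrange is then {VV, G, X, X, X}, 5 items in all.
That gives (5)!/(3!) = 20 arrangements.

20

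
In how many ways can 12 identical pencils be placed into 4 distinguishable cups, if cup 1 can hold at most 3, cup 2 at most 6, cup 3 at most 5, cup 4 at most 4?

By stars and bars, unrestricted non-negative solutions to x_1+…+x_4 = 12 number C(12+3,3) = 455.
Subtract solutions that violate a single cap (substitute x_i' = x_i − (cap_i+1)): x_1 ≥ 4 gives C(11,3) = 165; x_2 ≥ 7 gives C(8,3) = 56; x_3 ≥ 6 gives C(9,3) = 84; x_4 ≥ 5 gives C(10,3) = 120. Together 425.
Add back pairs where two caps are both exceeded: 4 + 10 + 20 + 0 + 1 + 4 = 39.
By inclusion–exclusion the count is 455 − 425 + 39 = 69.

69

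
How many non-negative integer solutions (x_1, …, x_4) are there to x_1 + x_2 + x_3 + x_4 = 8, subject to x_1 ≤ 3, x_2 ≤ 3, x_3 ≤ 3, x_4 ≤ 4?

43

By stars and bars, unrestricted non-negative solutions to x_1+…+x_4 = 8 number C(8+3,3) = 165.
Subtract solutions that violate a single cap (substitute x_i' = x_i − (cap_i+1)): x_1 ≥ 4 gives C(7,3) = 35; x_2 ≥ 4 gives C(7,3) = 35; x_3 ≥ 4 gives C(7,3) = 35; x_4 ≥ 5 gives C(6,3) = 20. Together 125.
Add back pairs where two caps are both exceeded: 1 + 1 + 0 + 1 + 0 + 0 = 3.
By inclusion–exclusion the count is 165 − 125 + 3 = 43.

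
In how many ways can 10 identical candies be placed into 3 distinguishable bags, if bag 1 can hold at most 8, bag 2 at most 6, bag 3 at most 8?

50

Without the upper bounds there are C(12,2) = 66 ways to split 10 among 3 bags.
Subtract solutions that violate a single cap (substitute x_i' = x_i − (cap_i+1)): x_1 ≥ 9 gives C(3,2) = 3; x_2 ≥ 7 gives C(5,2) = 10; x_3 ≥ 9 gives C(3,2) = 3. Together 16.
No two caps can be exceeded simultaneously, so the pair terms are all 0.
By inclusion–exclusion the count is 66 − 16 + 0 = 50.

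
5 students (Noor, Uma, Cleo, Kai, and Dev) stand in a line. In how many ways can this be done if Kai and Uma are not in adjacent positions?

There are 5! = 120 arrangements in all. If Kai and Uma are adjacent, merging them into one block gives 2·(4)! = 48 arrangements.
Complementary counting: 120 − 48 = 72.

72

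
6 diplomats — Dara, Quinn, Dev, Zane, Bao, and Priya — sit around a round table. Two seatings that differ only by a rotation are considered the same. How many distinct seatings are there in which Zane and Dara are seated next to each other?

Glue Zane and Dara into a block (2 internal orders). Seating 5 units around a circle gives (4)! arrangements.
So 2 × (4)! = 2 × 24 = 48.

48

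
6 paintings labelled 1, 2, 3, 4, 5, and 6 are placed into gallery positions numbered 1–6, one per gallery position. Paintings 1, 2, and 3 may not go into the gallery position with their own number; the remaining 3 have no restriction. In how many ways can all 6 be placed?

Let Aᵢ (for i ∈ {1, 2, 3}) be the placements that put painting i in its forbidden gallery position. Any j of these fix j positions, leaving (6−j)! ways to fill the rest, and there are C(3,j) ways to pick which j.
By inclusion–exclusion, the number of valid placements is Σ_{j=0}^{3} (−1)^j C(3,j)·(6−j)!.
Computing: 720 − 360 + 72 − 6 = 426.

426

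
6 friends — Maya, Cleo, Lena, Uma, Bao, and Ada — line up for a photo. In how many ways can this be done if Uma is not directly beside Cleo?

There are 6! = 720 arrangements in all. If Uma and Cleo are adjacent, merging them into one block gives 2·(5)! = 240 arrangements.
Complementary counting: 720 − 240 = 480.

480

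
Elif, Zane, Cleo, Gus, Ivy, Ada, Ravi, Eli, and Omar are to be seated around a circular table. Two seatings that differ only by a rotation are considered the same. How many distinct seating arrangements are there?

Seat Elif anywhere (absorbing the rotational symmetry), then permute the other 8: (8)! = 40320.

40320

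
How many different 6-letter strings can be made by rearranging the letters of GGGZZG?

Letter multiplicities in GGGZZG: G×4, Z×2.
So there are 6! / (4!·2!) = 15 distinguishable arrangements.

15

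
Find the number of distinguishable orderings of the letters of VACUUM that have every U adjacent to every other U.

Treat the 2 copies of U as a single block. The multiset to arrange is then {UU, A, C, M, V}, 5 items in all.
All 5 items are distinct, so there are (5)! = 120 arrangements.

120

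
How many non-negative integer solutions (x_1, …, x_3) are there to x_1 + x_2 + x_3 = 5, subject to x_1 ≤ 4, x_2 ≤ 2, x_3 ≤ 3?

11

Ignoring the caps, the number of non-negative solutions to x_1+…+x_3 = 5 is C(7,2) = 21.
Subtract solutions that violate a single cap (substitute x_i' = x_i − (cap_i+1)): x_1 ≥ 5 gives C(2,2) = 1; x_2 ≥ 3 gives C(4,2) = 6; x_3 ≥ 4 gives C(3,2) = 3. Together 10.
No two caps can be exceeded simultaneously, so the pair terms are all 0.
By inclusion–exclusion the count is 21 − 10 + 0 = 11.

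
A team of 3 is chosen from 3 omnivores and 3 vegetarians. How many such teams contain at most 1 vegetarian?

10

Split by how many vegetarians are chosen (0 through 1).
Sum: C(3,0)·C(3,3) + C(3,1)·C(3,2) = 1 + 9 = 10.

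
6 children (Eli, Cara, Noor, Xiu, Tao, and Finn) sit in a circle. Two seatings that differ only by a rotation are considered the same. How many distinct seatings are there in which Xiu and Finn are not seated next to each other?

72

All circular seatings of 6 people number (5)! = 120.
Those with Xiu next to Finn: fuse the pair into one unit and seat 5 units around a circle — 2·(4)! = 48.
Subtracting, 120 − 48 = 72.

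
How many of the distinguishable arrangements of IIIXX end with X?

Fix X in the last position and arrange the remaining 4 letters.
Those 4 letters have I appearing 3 times, giving (4)!/(3!) = 4.

4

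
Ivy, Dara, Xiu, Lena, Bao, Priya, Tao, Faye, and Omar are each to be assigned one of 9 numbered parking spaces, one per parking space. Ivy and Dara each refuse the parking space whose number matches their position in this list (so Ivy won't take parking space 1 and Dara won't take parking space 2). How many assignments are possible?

287280

Let Aᵢ (for i ∈ {1, 2}) be the placements that put person i in their forbidden parking space. Any j of these fix j positions, leaving (9−j)! ways to fill the rest, and there are C(2,j) ways to pick which j.
By inclusion–exclusion, the number of valid placements is Σ_{j=0}^{2} (−1)^j C(2,j)·(9−j)!.
Computing: 362880 − 80640 + 5040 = 287280.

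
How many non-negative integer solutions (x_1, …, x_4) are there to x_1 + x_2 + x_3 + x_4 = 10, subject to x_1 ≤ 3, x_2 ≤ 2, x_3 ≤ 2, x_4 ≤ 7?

By stars and bars, unrestricted non-negative solutions to x_1+…+x_4 = 10 number C(10+3,3) = 286.
Subtract solutions that violate a single cap (substitute x_i' = x_i − (cap_i+1)): x_1 ≥ 4 gives C(9,3) = 84; x_2 ≥ 3 gives C(10,3) = 120; x_3 ≥ 3 gives C(10,3) = 120; x_4 ≥ 8 gives C(5,3) = 10. Together 334.
Add back pairs where two caps are both exceeded: 20 + 20 + 0 + 35 + 0 + 0 = 75.
Subtract triples: 1 + 0 + 0 + 0 = 1.
By inclusion–exclusion the count is 286 − 334 + 75 − 1 = 26.

26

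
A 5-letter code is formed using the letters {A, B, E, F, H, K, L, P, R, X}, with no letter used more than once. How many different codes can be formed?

30240

This is a permutation of 5 out of 10: P(10,5) = 10!/5!.
That product is 10 × 9 × 8 × 7 × 6 = 30240.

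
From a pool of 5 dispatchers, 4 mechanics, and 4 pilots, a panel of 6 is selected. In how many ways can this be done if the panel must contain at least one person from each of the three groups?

Total 6-person selections from all 13: C(13,6) = 1716.
Subtract selections that omit an entire group: no dispatchers → C(8,6) = 28; no mechanics → C(9,6) = 84; no pilots → C(9,6) = 84.
Add back selections omitting two groups (i.e. drawn from a single group): C(5,6) + C(4,6) + C(4,6) = 0.
By inclusion–exclusion: 1716 − 196 + 0 = 1520.

1520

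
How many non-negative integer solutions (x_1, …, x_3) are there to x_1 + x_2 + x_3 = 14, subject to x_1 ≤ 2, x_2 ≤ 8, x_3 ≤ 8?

12

By stars and bars, unrestricted non-negative solutions to x_1+…+x_3 = 14 number C(14+2,2) = 120.
Subtract solutions that violate a single cap (substitute x_i' = x_i − (cap_i+1)): x_1 ≥ 3 gives C(13,2) = 78; x_2 ≥ 9 gives C(7,2) = 21; x_3 ≥ 9 gives C(7,2) = 21. Together 120.
Add back pairs where two caps are both exceeded: 6 + 6 + 0 = 12.
By inclusion–exclusion the count is 120 − 120 + 12 = 12.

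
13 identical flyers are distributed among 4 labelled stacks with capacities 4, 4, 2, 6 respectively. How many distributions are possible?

By stars and bars, unrestricted non-negative solutions to x_1+…+x_4 = 13 number C(13+3,3) = 560.
Subtract solutions that violate a single cap (substitute x_i' = x_i − (cap_i+1)): x_1 ≥ 5 gives C(11,3) = 165; x_2 ≥ 5 gives C(11,3) = 165; x_3 ≥ 3 gives C(13,3) = 286; x_4 ≥ 7 gives C(9,3) = 84. Together 700.
Add back pairs where two caps are both exceeded: 20 + 56 + 4 + 56 + 4 + 20 = 160.
Subtract triples: 1 + 0 + 0 + 0 = 1.
By inclusion–exclusion the count is 560 − 700 + 160 − 1 = 19.

19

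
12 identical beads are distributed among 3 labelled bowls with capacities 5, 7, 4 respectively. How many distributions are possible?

Ignoring the caps, the number of non-negative solutions to x_1+…+x_3 = 12 is C(14,2) = 91.
Subtract solutions that violate a single cap (substitute x_i' = x_i − (cap_i+1)): x_1 ≥ 6 gives C(8,2) = 28; x_2 ≥ 8 gives C(6,2) = 15; x_3 ≥ 5 gives C(9,2) = 36. Together 79.
Add back pairs where two caps are both exceeded: 0 + 3 + 0 = 3.
By inclusion–exclusion the count is 91 − 79 + 3 = 15.

15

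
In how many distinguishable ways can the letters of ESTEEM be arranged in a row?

Letter multiplicities in ESTEEM: E×3, M×1, S×1, T×1.
So there are 6! / (3!) = 120 distinguishable arrangements.

120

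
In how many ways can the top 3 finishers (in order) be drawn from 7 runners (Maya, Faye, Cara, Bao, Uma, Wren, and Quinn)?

210

This is an ordered selection of 3 from 7: P(7,3).
That gives 7 × 6 × 5 = 210.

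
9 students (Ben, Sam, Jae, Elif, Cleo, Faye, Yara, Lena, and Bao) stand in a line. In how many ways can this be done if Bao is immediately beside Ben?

80640

Glue Bao and Ben into one block (2 internal orders), leaving 8 units to arrange in a row.
That gives 2 × 8! = 2 × 40320 = 80640.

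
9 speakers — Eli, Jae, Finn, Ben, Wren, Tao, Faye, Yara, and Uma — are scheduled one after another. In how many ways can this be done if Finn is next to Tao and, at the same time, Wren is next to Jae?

20160

Treat {Finn,Tao} as one block (2 orders) and {Wren,Jae} as another (2 orders).
That leaves 7 units to arrange: 2 × 2 × 7! = 4 × 5040 = 20160.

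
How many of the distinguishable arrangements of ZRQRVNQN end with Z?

630

With the last slot taken by Z, it remains to arrange the other 7 letters (RQRVNQN).
Those 7 letters have N appearing twice, Q appearing twice, and R appearing twice, giving (7)!/(2!·2!·2!) = 630.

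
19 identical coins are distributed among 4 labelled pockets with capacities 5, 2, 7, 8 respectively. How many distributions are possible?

Ignoring the caps, the number of non-negative solutions to x_1+…+x_4 = 19 is C(22,3) = 1540.
Subtract solutions that violate a single cap (substitute x_i' = x_i − (cap_i+1)): x_1 ≥ 6 gives C(16,3) = 560; x_2 ≥ 3 gives C(19,3) = 969; x_3 ≥ 8 gives C(14,3) = 364; x_4 ≥ 9 gives C(13,3) = 286. Together 2179.
Add back pairs where two caps are both exceeded: 286 + 56 + 35 + 165 + 120 + 10 = 672.
Subtract triples: 10 + 4 + 0 + 0 = 14.
By inclusion–exclusion the count is 1540 − 2179 + 672 − 14 = 19.

19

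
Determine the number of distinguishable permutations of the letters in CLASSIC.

1260

CLASSIC has 7 letters with C appearing twice and S appearing twice.
So there are 7! / (2!·2!) = 1260 distinguishable arrangements.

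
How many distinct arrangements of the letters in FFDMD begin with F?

With the first slot taken by F, it remains to arrange the other 4 letters (FDMD).
Those 4 letters have D appearing twice, giving (4)!/(2!) = 12.

12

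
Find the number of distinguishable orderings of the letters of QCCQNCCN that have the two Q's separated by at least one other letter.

Total arrangements of QCCQNCCN: 8!/(4!·2!·2!) = 420.
Arrangements with the Q's together: treat QQ as one letter, giving (7)!/(4!·2!) = 105.
Hence 420 − 105 = 315.

315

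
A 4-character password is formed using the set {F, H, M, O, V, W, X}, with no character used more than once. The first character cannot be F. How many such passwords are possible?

The first character has 7−1 = 6 choices (anything except F).
The remaining 3 characters are filled from the other 6 symbols without repetition: 6 × 5 × 4 = 120.
Total: 6 × 120 = 720.

720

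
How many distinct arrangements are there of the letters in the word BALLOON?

BALLOON has 7 letters with L appearing twice and O appearing twice.
Dividing 7! = 5040 by 2!·2! = 4 for the repeated letters gives 1260.

1260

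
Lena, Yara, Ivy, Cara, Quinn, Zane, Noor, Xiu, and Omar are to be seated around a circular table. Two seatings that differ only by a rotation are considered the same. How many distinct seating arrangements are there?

Around a circle, 9 distinct people have 9!/9 = (8)! = 40320 rotationally distinct seatings.

40320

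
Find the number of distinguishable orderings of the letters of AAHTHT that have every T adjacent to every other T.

30

Treat the 2 copies of T as a single block. The multiset to arrange is then {TT, A, A, H, H}, 5 items in all.
That gives (5)!/(2!·2!) = 30 arrangements.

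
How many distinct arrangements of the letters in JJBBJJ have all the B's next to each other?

Treat the 2 copies of B as a single block. The multiset to arrange is then {BB, J, J, J, J}, 5 items in all.
That gives (5)!/(4!) = 5 arrangements.

5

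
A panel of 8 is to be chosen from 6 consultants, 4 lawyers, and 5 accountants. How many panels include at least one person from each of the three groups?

Total 8-person selections from all 15: C(15,8) = 6435.
Subtract selections that omit an entire group: no consultants → C(9,8) = 9; no lawyers → C(11,8) = 165; no accountants → C(10,8) = 45.
Add back selections omitting two groups (i.e. drawn from a single group): C(6,8) + C(4,8) + C(5,8) = 0.
By inclusion–exclusion: 6435 − 219 + 0 = 6216.

6216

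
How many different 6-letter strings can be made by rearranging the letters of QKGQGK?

Letter multiplicities in QKGQGK: G×2, K×2, Q×2.
So there are 6! / (2!·2!·2!) = 90 distinguishable arrangements.

90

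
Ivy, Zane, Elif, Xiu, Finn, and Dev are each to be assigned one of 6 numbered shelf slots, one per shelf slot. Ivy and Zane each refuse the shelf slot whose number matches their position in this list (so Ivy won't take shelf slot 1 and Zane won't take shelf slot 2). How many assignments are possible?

Let Aᵢ (for i ∈ {1, 2}) be the placements that put person i in their forbidden shelf slot. Any j of these fix j positions, leaving (6−j)! ways to fill the rest, and there are C(2,j) ways to pick which j.
By inclusion–exclusion, the number of valid placements is Σ_{j=0}^{2} (−1)^j C(2,j)·(6−j)!.
Computing: 720 − 240 + 24 = 504.

504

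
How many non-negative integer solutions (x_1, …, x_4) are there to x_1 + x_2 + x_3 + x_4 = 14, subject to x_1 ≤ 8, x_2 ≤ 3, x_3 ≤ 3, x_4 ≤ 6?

By stars and bars, unrestricted non-negative solutions to x_1+…+x_4 = 14 number C(14+3,3) = 680.
Subtract solutions that violate a single cap (substitute x_i' = x_i − (cap_i+1)): x_1 ≥ 9 gives C(8,3) = 56; x_2 ≥ 4 gives C(13,3) = 286; x_3 ≥ 4 gives C(13,3) = 286; x_4 ≥ 7 gives C(10,3) = 120. Together 748.
Add back pairs where two caps are both exceeded: 4 + 4 + 0 + 84 + 20 + 20 = 132.
By inclusion–exclusion the count is 680 − 748 + 132 = 64.

64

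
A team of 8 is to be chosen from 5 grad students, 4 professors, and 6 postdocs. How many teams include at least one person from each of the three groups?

Total 8-person selections from all 15: C(15,8) = 6435.
Subtract selections that omit an entire group: no grad students → C(10,8) = 45; no professors → C(11,8) = 165; no postdocs → C(9,8) = 9.
Add back selections omitting two groups (i.e. drawn from a single group): C(5,8) + C(4,8) + C(6,8) = 0.
By inclusion–exclusion: 6435 − 219 + 0 = 6216.

6216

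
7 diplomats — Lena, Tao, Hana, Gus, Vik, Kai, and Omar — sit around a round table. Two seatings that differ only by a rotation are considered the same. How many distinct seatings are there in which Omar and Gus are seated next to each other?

240

Treat {Omar, Gus} as one unit (2 internal orders) and seat the resulting 6 units around the table: (5)! circular arrangements.
So 2 × (5)! = 2 × 120 = 240.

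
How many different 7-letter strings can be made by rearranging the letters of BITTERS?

2520

Letter multiplicities in BITTERS: B×1, E×1, I×1, R×1, S×1, T×2.
The number of distinct arrangements is 7!/(2!) = 5040/2 = 2520.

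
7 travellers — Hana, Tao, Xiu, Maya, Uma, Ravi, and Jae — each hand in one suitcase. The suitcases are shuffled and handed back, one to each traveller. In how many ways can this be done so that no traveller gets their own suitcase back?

Let Aᵢ be the assignments in which traveller i gets their own suitcase. We want the size of the complement of A₁∪…∪A_7.
By inclusion–exclusion this is Σ_{j=0}^{7} (−1)^j C(7,j)·(7−j)!.
Computing: 5040 − 5040 + 2520 − 840 + 210 − 42 + 7 − 1 = 1854.

1854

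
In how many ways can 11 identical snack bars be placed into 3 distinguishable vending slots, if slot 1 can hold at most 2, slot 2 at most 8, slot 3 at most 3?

6

By stars and bars, unrestricted non-negative solutions to x_1+…+x_3 = 11 number C(11+2,2) = 78.
Subtract solutions that violate a single cap (substitute x_i' = x_i − (cap_i+1)): x_1 ≥ 3 gives C(10,2) = 45; x_2 ≥ 9 gives C(4,2) = 6; x_3 ≥ 4 gives C(9,2) = 36. Together 87.
Add back pairs where two caps are both exceeded: 0 + 15 + 0 = 15.
By inclusion–exclusion the count is 78 − 87 + 15 = 6.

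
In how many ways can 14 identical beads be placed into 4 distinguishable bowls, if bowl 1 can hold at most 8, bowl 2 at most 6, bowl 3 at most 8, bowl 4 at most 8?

By stars and bars, unrestricted non-negative solutions to x_1+…+x_4 = 14 number C(14+3,3) = 680.
Subtract solutions that violate a single cap (substitute x_i' = x_i − (cap_i+1)): x_1 ≥ 9 gives C(8,3) = 56; x_2 ≥ 7 gives C(10,3) = 120; x_3 ≥ 9 gives C(8,3) = 56; x_4 ≥ 9 gives C(8,3) = 56. Together 288.
No two caps can be exceeded simultaneously, so the pair terms are all 0.
By inclusion–exclusion the count is 680 − 288 + 0 = 392.

392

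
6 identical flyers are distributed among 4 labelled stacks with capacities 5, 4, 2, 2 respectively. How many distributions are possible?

Without the upper bounds there are C(9,3) = 84 ways to split 6 among 4 stacks.
Subtract solutions that violate a single cap (substitute x_i' = x_i − (cap_i+1)): x_1 ≥ 6 gives C(3,3) = 1; x_2 ≥ 5 gives C(4,3) = 4; x_3 ≥ 3 gives C(6,3) = 20; x_4 ≥ 3 gives C(6,3) = 20. Together 45.
Add back pairs where two caps are both exceeded: 0 + 0 + 0 + 0 + 0 + 1 = 1.
By inclusion–exclusion the count is 84 − 45 + 1 = 40.

40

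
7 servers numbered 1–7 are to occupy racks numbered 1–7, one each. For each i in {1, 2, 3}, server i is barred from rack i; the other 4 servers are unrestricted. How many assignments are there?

Let Aᵢ (for i ∈ {1, 2, 3}) be the placements that put server i in its forbidden rack. Any j of these fix j positions, leaving (7−j)! ways to fill the rest, and there are C(3,j) ways to pick which j.
By inclusion–exclusion, the number of valid placements is Σ_{j=0}^{3} (−1)^j C(3,j)·(7−j)!.
Computing: 5040 − 2160 + 360 − 24 = 3216.

3216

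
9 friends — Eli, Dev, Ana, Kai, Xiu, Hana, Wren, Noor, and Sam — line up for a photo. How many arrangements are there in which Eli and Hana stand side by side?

80640

Glue Eli and Hana into one block (2 internal orders), leaving 8 units to arrange in a row.
So the count is 2·(8)! = 80640.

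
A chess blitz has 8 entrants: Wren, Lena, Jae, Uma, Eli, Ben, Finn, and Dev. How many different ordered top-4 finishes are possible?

1680

This is an ordered selection of 4 from 8: P(8,4).
That gives 8 × 7 × 6 × 5 = 1680.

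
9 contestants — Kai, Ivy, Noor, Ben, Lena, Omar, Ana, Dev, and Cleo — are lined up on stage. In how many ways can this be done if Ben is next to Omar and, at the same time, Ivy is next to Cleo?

20160

Treat {Ben,Omar} as one block (2 orders) and {Ivy,Cleo} as another (2 orders).
That leaves 7 units to arrange: 2 × 2 × 7! = 4 × 5040 = 20160.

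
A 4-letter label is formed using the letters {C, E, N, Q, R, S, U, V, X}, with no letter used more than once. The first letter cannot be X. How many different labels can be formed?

The first letter has 9−1 = 8 choices (anything except X).
The remaining 3 letters are filled from the other 8 symbols without repetition: 8 × 7 × 6 = 336.
Total: 8 × 336 = 2688.

2688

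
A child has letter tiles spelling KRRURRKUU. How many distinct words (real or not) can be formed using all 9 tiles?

The 9 letters of KRRURRKUU have repeats: K appearing twice, R appearing 4 times, and U appearing 3 times.
Dividing 9! = 362880 by 4!·3!·2! = 288 for the repeated letters gives 1260.

1260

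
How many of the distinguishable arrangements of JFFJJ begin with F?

4

With the first slot taken by F, it remains to arrange the other 4 letters (JFJJ).
Those 4 letters have J appearing 3 times, giving (4)!/(3!) = 4.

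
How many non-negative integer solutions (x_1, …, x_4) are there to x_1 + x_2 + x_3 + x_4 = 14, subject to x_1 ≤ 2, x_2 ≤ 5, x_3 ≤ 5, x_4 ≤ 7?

46

Without the upper bounds there are C(17,3) = 680 ways to split 14 among 4 variables.
Subtract solutions that violate a single cap (substitute x_i' = x_i − (cap_i+1)): x_1 ≥ 3 gives C(14,3) = 364; x_2 ≥ 6 gives C(11,3) = 165; x_3 ≥ 6 gives C(11,3) = 165; x_4 ≥ 8 gives C(9,3) = 84. Together 778.
Add back pairs where two caps are both exceeded: 56 + 56 + 20 + 10 + 1 + 1 = 144.
By inclusion–exclusion the count is 680 − 778 + 144 = 46.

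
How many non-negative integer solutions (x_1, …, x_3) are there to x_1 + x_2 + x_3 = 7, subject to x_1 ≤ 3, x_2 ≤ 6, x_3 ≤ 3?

15

By stars and bars, unrestricted non-negative solutions to x_1+…+x_3 = 7 number C(7+2,2) = 36.
Subtract solutions that violate a single cap (substitute x_i' = x_i − (cap_i+1)): x_1 ≥ 4 gives C(5,2) = 10; x_2 ≥ 7 gives C(2,2) = 1; x_3 ≥ 4 gives C(5,2) = 10. Together 21.
No two caps can be exceeded simultaneously, so the pair terms are all 0.
By inclusion–exclusion the count is 36 − 21 + 0 = 15.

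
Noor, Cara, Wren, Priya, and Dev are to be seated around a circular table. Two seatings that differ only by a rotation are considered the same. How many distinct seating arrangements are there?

24

Seat Noor anywhere (absorbing the rotational symmetry), then permute the other 4: (4)! = 24.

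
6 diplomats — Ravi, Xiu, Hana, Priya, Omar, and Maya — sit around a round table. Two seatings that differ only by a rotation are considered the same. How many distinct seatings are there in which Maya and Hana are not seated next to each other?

All circular seatings of 6 people number (5)! = 120.
Those with Maya next to Hana: fuse the pair into one unit and seat 5 units around a circle — 2·(4)! = 48.
Subtracting, 120 − 48 = 72.

72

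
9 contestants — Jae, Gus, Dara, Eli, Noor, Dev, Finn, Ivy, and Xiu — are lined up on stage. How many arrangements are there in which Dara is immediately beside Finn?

Treat {Dara, Finn} as a single unit. There are 8 units to order, and the pair itself can be ordered 2 ways.
That gives 2 × 8! = 2 × 40320 = 80640.

80640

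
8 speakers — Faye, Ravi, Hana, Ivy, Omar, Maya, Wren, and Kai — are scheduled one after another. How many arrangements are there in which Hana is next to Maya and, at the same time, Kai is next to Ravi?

2880

Treat {Hana,Maya} as one block (2 orders) and {Kai,Ravi} as another (2 orders).
That leaves 6 units to arrange: 2 × 2 × 6! = 4 × 720 = 2880.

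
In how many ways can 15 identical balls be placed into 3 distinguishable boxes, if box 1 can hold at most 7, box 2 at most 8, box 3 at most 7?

By stars and bars, unrestricted non-negative solutions to x_1+…+x_3 = 15 number C(15+2,2) = 136.
Subtract solutions that violate a single cap (substitute x_i' = x_i − (cap_i+1)): x_1 ≥ 8 gives C(9,2) = 36; x_2 ≥ 9 gives C(8,2) = 28; x_3 ≥ 8 gives C(9,2) = 36. Together 100.
No two caps can be exceeded simultaneously, so the pair terms are all 0.
By inclusion–exclusion the count is 136 − 100 + 0 = 36.

36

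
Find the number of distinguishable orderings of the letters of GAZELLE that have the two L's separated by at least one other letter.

900

Total arrangements of GAZELLE: 7!/(2!·2!) = 1260.
If the two L's are adjacent, glue them into one block, leaving 6 items to arrange: (6)!/(2!) = 360 ways.
Hence 1260 − 360 = 900.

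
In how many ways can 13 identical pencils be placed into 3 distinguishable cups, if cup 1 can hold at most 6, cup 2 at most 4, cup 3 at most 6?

Without the upper bounds there are C(15,2) = 105 ways to split 13 among 3 cups.
Subtract solutions that violate a single cap (substitute x_i' = x_i − (cap_i+1)): x_1 ≥ 7 gives C(8,2) = 28; x_2 ≥ 5 gives C(10,2) = 45; x_3 ≥ 7 gives C(8,2) = 28. Together 101.
Add back pairs where two caps are both exceeded: 3 + 0 + 3 = 6.
By inclusion–exclusion the count is 105 − 101 + 6 = 10.

10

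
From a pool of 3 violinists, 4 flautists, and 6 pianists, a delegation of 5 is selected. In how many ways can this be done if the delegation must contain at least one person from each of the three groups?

Total 5-person selections from all 13: C(13,5) = 1287.
Selections missing a whole group: no violinists → C(10,5) = 252; no flautists → C(9,5) = 126; no pianists → C(7,5) = 21.
Add back selections omitting two groups (i.e. drawn from a single group): C(3,5) + C(4,5) + C(6,5) = 6.
By inclusion–exclusion: 1287 − 399 + 6 = 894.

894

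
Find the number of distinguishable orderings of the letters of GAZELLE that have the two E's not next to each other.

Total arrangements of GAZELLE: 7!/(2!·2!) = 1260.
Arrangements with the E's together: treat EE as one letter, giving (6)!/(2!) = 360.
Hence 1260 − 360 = 900.

900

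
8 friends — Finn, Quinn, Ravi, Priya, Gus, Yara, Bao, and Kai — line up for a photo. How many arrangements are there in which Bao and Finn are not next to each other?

30240

There are 8! = 40320 arrangements in all. If Bao and Finn are adjacent, merging them into one block gives 2·(7)! = 10080 arrangements.
Complementary counting: 40320 − 10080 = 30240.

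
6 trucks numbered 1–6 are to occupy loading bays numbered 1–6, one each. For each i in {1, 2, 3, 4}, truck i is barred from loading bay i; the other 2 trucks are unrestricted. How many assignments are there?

Let Aᵢ (for 1 ≤ i ≤ 4) be the placements that put truck i in its forbidden loading bay. Any j of these fix j positions, leaving (6−j)! ways to fill the rest, and there are C(4,j) ways to pick which j.
By inclusion–exclusion, the number of valid placements is Σ_{j=0}^{4} (−1)^j C(4,j)·(6−j)!.
Computing: 720 − 480 + 144 − 24 + 2 = 362.

362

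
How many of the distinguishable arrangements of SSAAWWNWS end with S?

1680

Fix S in the last position and arrange the remaining 8 letters.
Those 8 letters have A appearing twice, S appearing twice, and W appearing 3 times, giving (8)!/(3!·2!·2!) = 1680.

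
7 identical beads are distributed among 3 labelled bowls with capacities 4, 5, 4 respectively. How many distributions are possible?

21

Without the upper bounds there are C(9,2) = 36 ways to split 7 among 3 bowls.
Subtract solutions that violate a single cap (substitute x_i' = x_i − (cap_i+1)): x_1 ≥ 5 gives C(4,2) = 6; x_2 ≥ 6 gives C(3,2) = 3; x_3 ≥ 5 gives C(4,2) = 6. Together 15.
No two caps can be exceeded simultaneously, so the pair terms are all 0.
By inclusion–exclusion the count is 36 − 15 + 0 = 21.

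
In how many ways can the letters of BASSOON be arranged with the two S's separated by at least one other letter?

Total arrangements of BASSOON: 7!/(2!·2!) = 1260.
If the two S's are adjacent, glue them into one block, leaving 6 items to arrange: (6)!/(2!) = 360 ways.
Hence 1260 − 360 = 900.

900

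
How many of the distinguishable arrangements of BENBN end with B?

With the last slot taken by B, it remains to arrange the other 4 letters (ENBN).
Those 4 letters have N appearing twice, giving (4)!/(2!) = 12.

12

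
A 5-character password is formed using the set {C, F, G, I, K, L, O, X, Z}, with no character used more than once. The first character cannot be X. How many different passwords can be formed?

13440

The first character has 9−1 = 8 choices (anything except X).
The remaining 4 characters are filled from the other 8 symbols without repetition: 8 × 7 × 6 × 5 = 1680.
Total: 8 × 1680 = 13440.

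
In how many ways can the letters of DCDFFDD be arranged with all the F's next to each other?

30

Treat the 2 copies of F as a single block. The multiset to arrange is then {FF, C, D, D, D, D}, 6 items in all.
That gives (6)!/(4!) = 30 arrangements.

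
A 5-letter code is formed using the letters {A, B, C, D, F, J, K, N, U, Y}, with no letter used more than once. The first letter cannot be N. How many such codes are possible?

27216

The first letter has 10−1 = 9 choices (anything except N).
The remaining 4 letters are filled from the other 9 symbols without repetition: 9 × 8 × 7 × 6 = 3024.
Total: 9 × 3024 = 27216.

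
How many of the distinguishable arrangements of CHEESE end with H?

Fix H in the last position and arrange the remaining 5 letters.
Those 5 letters have E appearing 3 times, giving (5)!/(3!) = 20.

20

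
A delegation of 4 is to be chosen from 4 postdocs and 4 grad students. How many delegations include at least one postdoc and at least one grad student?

Unrestricted: C(8,4) = 70 ways to pick any 4 of the 8.
Selections missing a whole group: no postdocs → C(4,4) = 1; no grad students → C(4,4) = 1.
Both groups omitted at once is impossible, so 70 − 2 = 68.

68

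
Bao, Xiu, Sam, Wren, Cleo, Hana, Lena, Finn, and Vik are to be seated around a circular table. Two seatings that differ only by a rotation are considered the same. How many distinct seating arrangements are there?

Seat Bao anywhere (absorbing the rotational symmetry), then permute the other 8: (8)! = 40320.

40320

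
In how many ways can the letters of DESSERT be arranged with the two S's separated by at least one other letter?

There are 7!/(2!·2!) = 1260 arrangements of DESSERT in total.
If the two S's are adjacent, glue them into one block, leaving 6 items to arrange: (6)!/(2!) = 360 ways.
Hence 1260 − 360 = 900.

900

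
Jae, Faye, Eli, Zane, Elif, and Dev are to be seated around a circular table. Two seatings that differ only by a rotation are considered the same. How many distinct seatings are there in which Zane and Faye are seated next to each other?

48

Treat {Zane, Faye} as one unit (2 internal orders) and seat the resulting 5 units around the table: (4)! circular arrangements.
So 2 × (4)! = 2 × 24 = 48.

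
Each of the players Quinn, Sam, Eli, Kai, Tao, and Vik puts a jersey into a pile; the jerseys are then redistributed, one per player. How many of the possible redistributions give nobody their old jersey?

Let Aᵢ be the assignments in which player i gets their old jersey. We want the size of the complement of A₁∪…∪A_6.
By inclusion–exclusion this is Σ_{j=0}^{6} (−1)^j C(6,j)·(6−j)!.
Computing: 720 − 720 + 360 − 120 + 30 − 6 + 1 = 265.

265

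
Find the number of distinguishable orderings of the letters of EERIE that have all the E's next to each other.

Treat the 3 copies of E as a single block. The multiset to arrange is then {EEE, I, R}, 3 items in all.
All 3 items are distinct, so there are (3)! = 6 arrangements.

6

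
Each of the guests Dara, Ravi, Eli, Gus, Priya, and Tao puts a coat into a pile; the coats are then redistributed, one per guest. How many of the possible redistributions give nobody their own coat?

Count assignments avoiding every fixed point. For any j of the 6 guests fixed to their own coat, the other 6−j can be arranged in (6−j)! ways.
By inclusion–exclusion this is Σ_{j=0}^{6} (−1)^j C(6,j)·(6−j)!.
Computing: 720 − 720 + 360 − 120 + 30 − 6 + 1 = 265.

265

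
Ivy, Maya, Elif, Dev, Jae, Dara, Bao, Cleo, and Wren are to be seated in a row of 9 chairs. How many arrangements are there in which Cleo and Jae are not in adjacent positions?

282240

There are 9! = 362880 arrangements in all. If Cleo and Jae are adjacent, merging them into one block gives 2·(8)! = 80640 arrangements.
Complementary counting: 362880 − 80640 = 282240.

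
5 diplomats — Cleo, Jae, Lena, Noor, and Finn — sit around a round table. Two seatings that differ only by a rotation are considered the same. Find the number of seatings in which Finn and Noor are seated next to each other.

Treat {Finn, Noor} as one unit (2 internal orders) and seat the resulting 4 units around the table: (3)! circular arrangements.
So 2 × (3)! = 2 × 6 = 12.

12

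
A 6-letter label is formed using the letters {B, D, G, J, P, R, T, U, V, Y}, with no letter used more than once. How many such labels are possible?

With no repetition, fill the 6 letters in order: 10 choices, then 9, down to 5.
10 × 9 × 8 × 7 × 6 × 5 = 151200.

151200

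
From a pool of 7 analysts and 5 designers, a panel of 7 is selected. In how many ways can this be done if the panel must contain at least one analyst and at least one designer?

791

Total 7-person selections from all 12: C(12,7) = 792.
Subtract selections that omit an entire group: no analysts → C(5,7) = 0; no designers → C(7,7) = 1.
Both groups omitted at once is impossible, so 792 − 1 = 791.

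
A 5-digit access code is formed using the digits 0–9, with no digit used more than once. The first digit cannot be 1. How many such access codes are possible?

27216

The first digit has 10−1 = 9 choices (anything except 1).
The remaining 4 digits are filled from the other 9 symbols without repetition: 9 × 8 × 7 × 6 = 3024.
Total: 9 × 3024 = 27216.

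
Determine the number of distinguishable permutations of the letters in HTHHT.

Letter multiplicities in HTHHT: H×3, T×2.
Dividing 5! = 120 by 3!·2! = 12 for the repeated letters gives 10.

10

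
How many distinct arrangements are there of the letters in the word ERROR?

20

The 5 letters of ERROR have repeats: R appearing 3 times.
Dividing 5! = 120 by 3! = 6 for the repeated letters gives 20.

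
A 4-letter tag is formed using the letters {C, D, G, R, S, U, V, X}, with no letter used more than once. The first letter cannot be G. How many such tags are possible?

1470

The first letter has 8−1 = 7 choices (anything except G).
The remaining 3 letters are filled from the other 7 symbols without repetition: 7 × 6 × 5 = 210.
Total: 7 × 210 = 1470.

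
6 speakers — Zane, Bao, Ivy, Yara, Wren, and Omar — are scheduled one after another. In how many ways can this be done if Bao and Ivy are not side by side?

480

Of the 6! = 720 arrangements, those with Bao and Ivy adjacent number 2 × 5! = 240 (treat the pair as a block with 2 internal orders).
Complementary counting: 720 − 240 = 480.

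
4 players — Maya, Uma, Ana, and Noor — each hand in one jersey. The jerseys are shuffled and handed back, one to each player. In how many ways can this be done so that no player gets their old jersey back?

9

Let Aᵢ be the assignments in which player i gets their old jersey. We want the size of the complement of A₁∪…∪A_4.
By inclusion–exclusion this is Σ_{j=0}^{4} (−1)^j C(4,j)·(4−j)!.
Computing: 24 − 24 + 12 − 4 + 1 = 9.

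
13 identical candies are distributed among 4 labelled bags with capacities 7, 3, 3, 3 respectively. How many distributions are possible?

20

By stars and bars, unrestricted non-negative solutions to x_1+…+x_4 = 13 number C(13+3,3) = 560.
Subtract solutions that violate a single cap (substitute x_i' = x_i − (cap_i+1)): x_1 ≥ 8 gives C(8,3) = 56; x_2 ≥ 4 gives C(12,3) = 220; x_3 ≥ 4 gives C(12,3) = 220; x_4 ≥ 4 gives C(12,3) = 220. Together 716.
Add back pairs where two caps are both exceeded: 4 + 4 + 4 + 56 + 56 + 56 = 180.
Subtract triples: 0 + 0 + 0 + 4 = 4.
By inclusion–exclusion the count is 560 − 716 + 180 − 4 = 20.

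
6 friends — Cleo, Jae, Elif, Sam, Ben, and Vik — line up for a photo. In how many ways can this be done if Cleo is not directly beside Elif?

There are 6! = 720 arrangements in all. If Cleo and Elif are adjacent, merging them into one block gives 2·(5)! = 240 arrangements.
So 720 − 240 = 480 arrangements keep them apart.

480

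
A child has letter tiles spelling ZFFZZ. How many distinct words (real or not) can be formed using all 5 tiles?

10

ZFFZZ has 5 letters with F appearing twice and Z appearing 3 times.
The number of distinct arrangements is 5!/(3!·2!) = 120/12 = 10.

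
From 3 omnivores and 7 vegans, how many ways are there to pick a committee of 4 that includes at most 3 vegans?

175

Split by how many vegans are chosen (0 through 3).
Sum: C(7,0)·C(3,4) + C(7,1)·C(3,3) + C(7,2)·C(3,2) + C(7,3)·C(3,1) = 0 + 7 + 63 + 105 = 175.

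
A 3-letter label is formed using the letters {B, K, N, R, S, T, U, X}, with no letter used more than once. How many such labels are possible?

336

With no repetition, fill the 3 letters in order: 8 choices, then 7, down to 6.
That product is 8 × 7 × 6 = 336.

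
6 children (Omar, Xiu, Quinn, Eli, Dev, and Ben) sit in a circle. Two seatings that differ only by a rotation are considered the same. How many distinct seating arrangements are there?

120

Fix one person's seat to break rotational symmetry; the remaining 5 people can be arranged in (5)! = 120 ways.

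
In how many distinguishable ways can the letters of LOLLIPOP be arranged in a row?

1680

Letter multiplicities in LOLLIPOP: I×1, L×3, O×2, P×2.
Dividing 8! = 40320 by 3!·2!·2! = 24 for the repeated letters gives 1680.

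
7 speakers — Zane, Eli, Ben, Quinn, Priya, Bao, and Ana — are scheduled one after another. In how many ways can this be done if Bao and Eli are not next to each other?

Of the 7! = 5040 arrangements, those with Bao and Eli adjacent number 2 × 6! = 1440 (treat the pair as a block with 2 internal orders).
Complementary counting: 5040 − 1440 = 3600.

3600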